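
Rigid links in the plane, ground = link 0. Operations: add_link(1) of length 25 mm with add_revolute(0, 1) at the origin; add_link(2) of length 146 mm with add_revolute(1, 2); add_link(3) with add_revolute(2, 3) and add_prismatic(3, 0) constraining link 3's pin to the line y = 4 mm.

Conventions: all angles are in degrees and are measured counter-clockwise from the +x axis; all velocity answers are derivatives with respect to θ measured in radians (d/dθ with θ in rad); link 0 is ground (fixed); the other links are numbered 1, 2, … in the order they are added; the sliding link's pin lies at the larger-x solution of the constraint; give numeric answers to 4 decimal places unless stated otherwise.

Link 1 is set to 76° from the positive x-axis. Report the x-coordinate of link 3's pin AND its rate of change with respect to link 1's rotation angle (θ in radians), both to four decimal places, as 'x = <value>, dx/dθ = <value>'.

geometry: r = 25 mm, L = 146 mm, e = 4 mm
crank pin P = (r cos θ, r sin θ) = (6.048047, 24.257393)
h = r sin θ − e = 24.257393 − 4 = 20.257393
x = r cos θ + √(L² − h²) = 6.048047 + 144.587821 = 150.635869
dx/dθ = −r sin θ − h·r cos θ/√(L² − h²) (θ in radians; h = 20.257393) = -25.104751

x = 150.6359, dx/dθ = -25.1048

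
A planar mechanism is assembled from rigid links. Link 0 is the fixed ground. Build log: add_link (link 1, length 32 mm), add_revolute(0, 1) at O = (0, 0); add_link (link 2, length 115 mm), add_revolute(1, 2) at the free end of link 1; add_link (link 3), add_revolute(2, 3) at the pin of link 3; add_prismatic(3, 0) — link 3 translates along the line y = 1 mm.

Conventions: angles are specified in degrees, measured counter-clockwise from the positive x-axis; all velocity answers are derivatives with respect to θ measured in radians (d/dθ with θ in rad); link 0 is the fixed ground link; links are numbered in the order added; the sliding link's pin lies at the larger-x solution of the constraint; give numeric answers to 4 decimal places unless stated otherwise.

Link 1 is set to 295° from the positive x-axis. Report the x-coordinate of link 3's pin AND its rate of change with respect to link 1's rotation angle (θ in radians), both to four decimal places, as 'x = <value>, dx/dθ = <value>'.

geometry: r = 32 mm, L = 115 mm, e = 1 mm
crank pin P = (r cos θ, r sin θ) = (13.523784, -29.001849)
h = r sin θ − e = -29.001849 − 1 = -30.001849
x = r cos θ + √(L² − h²) = 13.523784 + 111.017517 = 124.541301
dx/dθ = −r sin θ − h·r cos θ/√(L² − h²) (θ in radians; h = -30.001849) = 32.656575

x = 124.5413, dx/dθ = 32.6566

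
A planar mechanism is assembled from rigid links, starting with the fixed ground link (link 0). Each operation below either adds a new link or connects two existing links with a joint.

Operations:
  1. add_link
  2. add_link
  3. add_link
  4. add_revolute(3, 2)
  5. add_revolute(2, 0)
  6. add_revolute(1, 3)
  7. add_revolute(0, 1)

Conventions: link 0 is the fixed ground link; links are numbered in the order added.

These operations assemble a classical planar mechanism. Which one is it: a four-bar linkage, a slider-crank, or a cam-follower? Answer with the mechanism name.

links: 4 (incl. ground); joints: 4 revolute, 0 prismatic, 0 higher (cam) pair, forming one closed loop
4 links in a single 4R loop → four-bar linkage

four-bar linkage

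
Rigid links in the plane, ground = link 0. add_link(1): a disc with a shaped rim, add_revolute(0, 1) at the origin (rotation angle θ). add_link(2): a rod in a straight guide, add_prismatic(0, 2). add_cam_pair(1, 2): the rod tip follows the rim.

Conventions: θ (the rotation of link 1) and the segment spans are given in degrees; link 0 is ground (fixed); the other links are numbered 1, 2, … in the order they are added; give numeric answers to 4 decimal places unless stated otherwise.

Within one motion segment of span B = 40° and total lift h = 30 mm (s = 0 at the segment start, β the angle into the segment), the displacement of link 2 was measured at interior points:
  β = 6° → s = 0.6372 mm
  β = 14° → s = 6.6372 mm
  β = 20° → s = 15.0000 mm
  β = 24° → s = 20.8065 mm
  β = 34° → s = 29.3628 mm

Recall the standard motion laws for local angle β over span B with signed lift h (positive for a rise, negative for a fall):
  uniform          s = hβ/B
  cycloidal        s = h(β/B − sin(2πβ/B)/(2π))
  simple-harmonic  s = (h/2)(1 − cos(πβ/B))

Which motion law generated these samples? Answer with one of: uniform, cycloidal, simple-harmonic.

candidates at β/B = r: uniform s = h·r (linear in β); cycloidal s = h·(r − sin(2πr)/(2π)); simple-harmonic s = (h/2)(1 − cos(πr))
β=6°: printed 0.6372 | uniform 4.5000, cycloidal 0.6372, simple-harmonic 1.6349
β=14°: printed 6.6372 | uniform 10.5000, cycloidal 6.6372, simple-harmonic 8.1901
β=20°: printed 15.0000 | uniform 15.0000, cycloidal 15.0000, simple-harmonic 15.0000
β=24°: printed 20.8065 | uniform 18.0000, cycloidal 20.8065, simple-harmonic 19.6353
β=34°: printed 29.3628 | uniform 25.5000, cycloidal 29.3628, simple-harmonic 28.3651
only one law matches every sample → cycloidal

cycloidal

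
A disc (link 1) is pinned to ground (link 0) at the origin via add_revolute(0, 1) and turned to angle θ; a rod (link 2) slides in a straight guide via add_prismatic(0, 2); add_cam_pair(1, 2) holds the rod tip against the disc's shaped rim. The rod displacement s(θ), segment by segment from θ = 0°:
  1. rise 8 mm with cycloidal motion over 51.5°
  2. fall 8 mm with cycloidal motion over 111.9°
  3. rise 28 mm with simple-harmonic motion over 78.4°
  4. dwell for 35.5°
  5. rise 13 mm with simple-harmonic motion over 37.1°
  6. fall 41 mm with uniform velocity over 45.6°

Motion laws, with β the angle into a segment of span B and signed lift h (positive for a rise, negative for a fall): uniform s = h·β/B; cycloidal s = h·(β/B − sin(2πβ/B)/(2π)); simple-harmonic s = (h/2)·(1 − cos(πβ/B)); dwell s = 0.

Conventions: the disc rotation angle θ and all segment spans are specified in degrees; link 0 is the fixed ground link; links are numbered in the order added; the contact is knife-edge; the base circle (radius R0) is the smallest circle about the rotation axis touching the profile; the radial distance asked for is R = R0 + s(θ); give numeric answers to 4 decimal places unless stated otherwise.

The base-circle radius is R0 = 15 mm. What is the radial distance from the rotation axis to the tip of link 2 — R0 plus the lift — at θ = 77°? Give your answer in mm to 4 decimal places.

segment 1 (0° to 51.5°, cycloidal, h = 8) is passed completely: s = 0.0000 + (8) = 8.0000
θ = 77° falls in segment 2 (51.5° to 163.4°, cycloidal, h = -8): β = 77 − 51.5 = 25.5°, B = 111.9°; Δs = -8·(0.2279 − sin(2π·0.2279)/(2π)) = -0.5621; s = 8.0000 − 0.5621 = 7.4379
R = R0 + s = 15 + 7.4379 = 22.4379

22.4379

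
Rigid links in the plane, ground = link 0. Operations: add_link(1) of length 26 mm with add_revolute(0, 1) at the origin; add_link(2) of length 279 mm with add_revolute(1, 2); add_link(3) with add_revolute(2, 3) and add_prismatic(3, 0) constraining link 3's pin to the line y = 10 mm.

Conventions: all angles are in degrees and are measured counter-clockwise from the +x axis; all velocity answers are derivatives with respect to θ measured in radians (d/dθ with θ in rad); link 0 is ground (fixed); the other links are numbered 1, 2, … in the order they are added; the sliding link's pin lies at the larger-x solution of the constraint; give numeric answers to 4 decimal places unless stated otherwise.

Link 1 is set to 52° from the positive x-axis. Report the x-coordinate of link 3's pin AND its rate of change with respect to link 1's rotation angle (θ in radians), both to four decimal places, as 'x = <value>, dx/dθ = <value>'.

geometry: r = 26 mm, L = 279 mm, e = 10 mm
crank pin P = (r cos θ, r sin θ) = (16.007198, 20.488280)
h = r sin θ − e = 20.488280 − 10 = 10.488280
x = r cos θ + √(L² − h²) = 16.007198 + 278.802791 = 294.809989
dx/dθ = −r sin θ − h·r cos θ/√(L² − h²) (θ in radians; h = 10.488280) = -21.090454

x = 294.8100, dx/dθ = -21.0905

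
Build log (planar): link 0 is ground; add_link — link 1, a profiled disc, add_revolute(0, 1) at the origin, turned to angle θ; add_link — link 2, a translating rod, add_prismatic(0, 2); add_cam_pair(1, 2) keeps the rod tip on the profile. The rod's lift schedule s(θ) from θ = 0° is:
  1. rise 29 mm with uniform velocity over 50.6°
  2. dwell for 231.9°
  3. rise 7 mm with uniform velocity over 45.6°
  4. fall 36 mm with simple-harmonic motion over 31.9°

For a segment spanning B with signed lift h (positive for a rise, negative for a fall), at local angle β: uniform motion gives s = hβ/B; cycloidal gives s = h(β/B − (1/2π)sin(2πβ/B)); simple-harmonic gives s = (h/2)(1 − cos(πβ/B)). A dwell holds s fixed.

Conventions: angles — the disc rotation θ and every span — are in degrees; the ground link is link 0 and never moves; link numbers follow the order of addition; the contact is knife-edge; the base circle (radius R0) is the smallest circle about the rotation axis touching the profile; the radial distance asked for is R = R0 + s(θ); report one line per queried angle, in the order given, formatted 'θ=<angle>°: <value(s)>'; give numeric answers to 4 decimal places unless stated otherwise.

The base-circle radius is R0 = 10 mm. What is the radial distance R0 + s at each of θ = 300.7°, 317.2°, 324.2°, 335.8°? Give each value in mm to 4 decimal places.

seg 1 [0°–50.6°] uniform, h=29: full span → s += 29 → s = 29.0000
seg 2 [50.6°–282.5°] dwell: s stays 29.0000
seg 3 [282.5°–328.1°] uniform, h=7: θ=300.7° here. β=18.2, B=45.6. 7·18.2/45.6 = 2.7939 → s = 31.7939
seg 3 [282.5°–328.1°] uniform, h=7: θ=317.2° here. β=34.7, B=45.6. 7·34.7/45.6 = 5.3268 → s = 34.3268
seg 3 [282.5°–328.1°] uniform, h=7: θ=324.2° here. β=41.7, B=45.6. 7·41.7/45.6 = 6.4013 → s = 35.4013
seg 3 [282.5°–328.1°] uniform, h=7: full span → s += 7 → s = 36.0000
seg 4 [328.1°–360°] simple-harmonic, h=-36: θ=335.8° here. β=7.7, B=31.9. -36/2·(1 − cos(π·0.2414)) = -4.9321 → s = 31.0679
θ=300.7°: R = R0 + s = 10 + 31.7939 = 41.7939
θ=317.2°: R = R0 + s = 10 + 34.3268 = 44.3268
θ=324.2°: R = R0 + s = 10 + 35.4013 = 45.4013
θ=335.8°: R = R0 + s = 10 + 31.0679 = 41.0679

θ=300.7°: 41.7939
θ=317.2°: 44.3268
θ=324.2°: 45.4013
θ=335.8°: 41.0679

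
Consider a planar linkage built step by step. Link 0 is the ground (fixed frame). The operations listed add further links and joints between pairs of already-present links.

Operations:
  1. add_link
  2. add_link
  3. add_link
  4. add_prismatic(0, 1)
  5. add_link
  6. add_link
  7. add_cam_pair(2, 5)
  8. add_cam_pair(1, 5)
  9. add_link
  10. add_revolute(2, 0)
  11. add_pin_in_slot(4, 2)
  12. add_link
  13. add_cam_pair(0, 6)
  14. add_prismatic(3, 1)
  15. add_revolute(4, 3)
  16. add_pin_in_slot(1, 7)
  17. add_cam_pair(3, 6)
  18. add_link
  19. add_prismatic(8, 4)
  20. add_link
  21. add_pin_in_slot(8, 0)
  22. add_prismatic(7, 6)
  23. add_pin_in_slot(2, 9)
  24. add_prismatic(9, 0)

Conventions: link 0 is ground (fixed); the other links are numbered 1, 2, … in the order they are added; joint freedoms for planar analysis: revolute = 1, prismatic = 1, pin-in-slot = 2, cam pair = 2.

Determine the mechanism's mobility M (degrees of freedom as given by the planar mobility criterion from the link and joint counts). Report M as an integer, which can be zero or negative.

(L,J1,J2)=(1,0,0); link0 fixed
link1: (2,0,0)
link2: (3,0,0)
link3: (4,0,0)
P 0-1 [J1]: (4,1,0)
link4: (5,1,0)
link5: (6,1,0)
C 2-5 [J2]: (6,1,1)
C 1-5 [J2]: (6,1,2)
link6: (7,1,2)
R 2-0 [J1]: (7,2,2)
PS 4-2 [J2]: (7,2,3)
link7: (8,2,3)
C 0-6 [J2]: (8,2,4)
P 3-1 [J1]: (8,3,4)
R 4-3 [J1]: (8,4,4)
PS 1-7 [J2]: (8,4,5)
C 3-6 [J2]: (8,4,6)
link8: (9,4,6)
P 8-4 [J1]: (9,5,6)
link9: (10,5,6)
PS 8-0 [J2]: (10,5,7)
P 7-6 [J1]: (10,6,7)
PS 2-9 [J2]: (10,6,8)
P 9-0 [J1]: (10,7,8)
Grübler: 3·9 − 2·7 − 8 = 5

M = 5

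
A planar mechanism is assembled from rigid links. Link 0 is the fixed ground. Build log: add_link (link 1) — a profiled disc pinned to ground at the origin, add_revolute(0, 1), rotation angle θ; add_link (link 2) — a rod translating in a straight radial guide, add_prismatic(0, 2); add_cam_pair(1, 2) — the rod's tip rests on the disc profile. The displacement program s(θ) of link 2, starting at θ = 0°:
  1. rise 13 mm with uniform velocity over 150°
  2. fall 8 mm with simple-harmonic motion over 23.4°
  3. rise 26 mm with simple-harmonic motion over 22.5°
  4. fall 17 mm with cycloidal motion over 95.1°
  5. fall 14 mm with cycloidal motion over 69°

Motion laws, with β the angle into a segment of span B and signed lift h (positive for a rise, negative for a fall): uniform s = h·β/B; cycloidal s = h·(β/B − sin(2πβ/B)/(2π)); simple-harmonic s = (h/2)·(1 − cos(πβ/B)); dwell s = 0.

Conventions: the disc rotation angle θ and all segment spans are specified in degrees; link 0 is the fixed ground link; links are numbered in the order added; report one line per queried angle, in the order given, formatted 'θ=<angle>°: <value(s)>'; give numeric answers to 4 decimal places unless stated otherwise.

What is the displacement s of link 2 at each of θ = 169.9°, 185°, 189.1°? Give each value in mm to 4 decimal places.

seg 1 [0°–150°] uniform, h=13: full span → s += 13 → s = 13.0000
seg 2 [150°–173.4°] simple-harmonic, h=-8: θ=169.9° here. β=19.9, B=23.4. -8/2·(1 − cos(π·0.8504)) = -7.5665 → s = 5.4335
seg 2 [150°–173.4°] simple-harmonic, h=-8: full span → s += -8 → s = 5.0000
seg 3 [173.4°–195.9°] simple-harmonic, h=26: θ=185° here. β=11.6, B=22.5. 26/2·(1 − cos(π·0.5156)) = 13.6350 → s = 18.6350
seg 3 [173.4°–195.9°] simple-harmonic, h=26: θ=189.1° here. β=15.7, B=22.5. 26/2·(1 − cos(π·0.6978)) = 20.5676 → s = 25.5676

θ=169.9°: 5.4335
θ=185°: 18.6350
θ=189.1°: 25.5676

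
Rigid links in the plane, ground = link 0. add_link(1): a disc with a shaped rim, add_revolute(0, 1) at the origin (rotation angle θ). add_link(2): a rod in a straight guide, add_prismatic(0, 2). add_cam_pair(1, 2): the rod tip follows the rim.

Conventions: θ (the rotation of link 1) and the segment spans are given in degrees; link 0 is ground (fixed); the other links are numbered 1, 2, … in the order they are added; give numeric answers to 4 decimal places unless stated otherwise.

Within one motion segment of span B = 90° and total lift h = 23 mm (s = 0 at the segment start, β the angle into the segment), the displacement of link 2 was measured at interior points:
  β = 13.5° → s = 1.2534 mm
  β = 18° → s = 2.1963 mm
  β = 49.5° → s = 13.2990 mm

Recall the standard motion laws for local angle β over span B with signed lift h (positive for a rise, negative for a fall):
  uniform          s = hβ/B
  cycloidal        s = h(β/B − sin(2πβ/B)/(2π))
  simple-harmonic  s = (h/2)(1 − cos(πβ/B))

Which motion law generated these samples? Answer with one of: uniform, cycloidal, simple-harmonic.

candidates at β/B = r: uniform s = h·r (linear in β); cycloidal s = h·(r − sin(2πr)/(2π)); simple-harmonic s = (h/2)(1 − cos(πr))
β=13.5°: printed 1.2534 | uniform 3.4500, cycloidal 0.4885, simple-harmonic 1.2534
β=18°: printed 2.1963 | uniform 4.6000, cycloidal 1.1186, simple-harmonic 2.1963
β=49.5°: printed 13.2990 | uniform 12.6500, cycloidal 13.7812, simple-harmonic 13.2990
only one law matches every sample → simple-harmonic

simple-harmonic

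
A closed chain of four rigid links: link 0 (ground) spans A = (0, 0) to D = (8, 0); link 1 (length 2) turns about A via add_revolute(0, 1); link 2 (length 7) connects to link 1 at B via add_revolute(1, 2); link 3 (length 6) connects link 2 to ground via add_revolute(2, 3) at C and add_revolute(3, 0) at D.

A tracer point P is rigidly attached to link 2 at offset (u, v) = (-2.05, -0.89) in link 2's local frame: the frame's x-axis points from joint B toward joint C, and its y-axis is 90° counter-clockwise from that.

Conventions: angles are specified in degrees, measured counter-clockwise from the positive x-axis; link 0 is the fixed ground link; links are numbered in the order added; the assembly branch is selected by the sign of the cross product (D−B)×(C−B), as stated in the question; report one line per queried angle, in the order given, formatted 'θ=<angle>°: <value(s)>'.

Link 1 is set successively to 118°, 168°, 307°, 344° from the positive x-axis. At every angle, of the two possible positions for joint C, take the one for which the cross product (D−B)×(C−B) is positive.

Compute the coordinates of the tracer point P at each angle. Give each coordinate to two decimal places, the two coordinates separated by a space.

A=(0,0), D=(8.00,0)
θ=118°: B = A + 2.00·(cos118°, sin118°) = (-0.9389, 1.7659)
θ=118°: |BD| = 9.1117
θ=118°: circle(B,7.00) ∩ circle(D,6.00): a=5.2692, h=4.6082
θ=118°:   candidates: C₊=(5.1235,5.2655) cross=41.988; C₋=(3.3373,-3.7761) cross=-41.988
θ=118°:   branch + wants cross > 0 → take C=(5.1235,5.2655) (cross=41.988)
θ=118°: ex = (C−B)/|BC| = (0.8661,0.4999); ey = (-0.4999,0.8661)
θ=118°: P = B + -2.05·ex + -0.89·ey = (-2.2694,-0.0298)
θ=168°: B = A + 2.00·(cos168°, sin168°) = (-1.9563, 0.4158)
θ=168°: |BD| = 9.9650
θ=168°: circle(B,7.00) ∩ circle(D,6.00): a=5.6348, h=4.1532
θ=168°:   candidates: C₊=(3.8469,4.3303) cross=41.387; C₋=(3.5003,-3.9689) cross=-41.387
θ=168°:   branch + wants cross > 0 → take C=(3.8469,4.3303) (cross=41.387)
θ=168°: ex = (C−B)/|BC| = (0.8290,0.5592); ey = (-0.5592,0.8290)
θ=168°: P = B + -2.05·ex + -0.89·ey = (-3.1581,-1.4684)
θ=307°: B = A + 2.00·(cos307°, sin307°) = (1.2036, -1.5973)
θ=307°: |BD| = 6.9815
θ=307°: circle(B,7.00) ∩ circle(D,6.00): a=4.4218, h=5.4266
θ=307°:   candidates: C₊=(4.2666,4.6970) cross=37.886; C₋=(6.7497,-5.8683) cross=-37.886
θ=307°:   branch + wants cross > 0 → take C=(4.2666,4.6970) (cross=37.886)
θ=307°: ex = (C−B)/|BC| = (0.4376,0.8992); ey = (-0.8992,0.4376)
θ=307°: P = B + -2.05·ex + -0.89·ey = (1.1069,-3.8300)
θ=344°: B = A + 2.00·(cos344°, sin344°) = (1.9225, -0.5513)
θ=344°: |BD| = 6.1024
θ=344°: circle(B,7.00) ∩ circle(D,6.00): a=4.1164, h=5.6618
θ=344°:   candidates: C₊=(5.5106,5.4592) cross=34.550; C₋=(6.5335,-5.8180) cross=-34.550
θ=344°:   branch + wants cross > 0 → take C=(5.5106,5.4592) (cross=34.550)
θ=344°: ex = (C−B)/|BC| = (0.5126,0.8586); ey = (-0.8586,0.5126)
θ=344°: P = B + -2.05·ex + -0.89·ey = (1.6359,-2.7677)

θ=118°: -2.27 -0.03
θ=168°: -3.16 -1.47
θ=307°: 1.11 -3.83
θ=344°: 1.64 -2.77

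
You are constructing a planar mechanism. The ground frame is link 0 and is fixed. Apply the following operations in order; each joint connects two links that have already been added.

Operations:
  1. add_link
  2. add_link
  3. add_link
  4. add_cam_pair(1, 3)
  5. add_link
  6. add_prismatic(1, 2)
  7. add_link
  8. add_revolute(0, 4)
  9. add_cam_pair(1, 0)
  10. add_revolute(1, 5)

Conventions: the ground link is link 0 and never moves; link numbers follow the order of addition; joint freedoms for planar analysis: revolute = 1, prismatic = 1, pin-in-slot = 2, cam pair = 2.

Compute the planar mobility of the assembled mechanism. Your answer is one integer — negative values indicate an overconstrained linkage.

ground; <1,0,0>
#1 <2,0,0>
#2 <3,0,0>
#3 <4,0,0>
C:1↔3 J2 <4,0,1>
#4 <5,0,1>
P:1↔2 J1 <5,1,1>
#5 <6,1,1>
R:0↔4 J1 <6,2,1>
C:1↔0 J2 <6,2,2>
R:1↔5 J1 <6,3,2>
3×5 − 2×3 − 1×2 = 7

M = 7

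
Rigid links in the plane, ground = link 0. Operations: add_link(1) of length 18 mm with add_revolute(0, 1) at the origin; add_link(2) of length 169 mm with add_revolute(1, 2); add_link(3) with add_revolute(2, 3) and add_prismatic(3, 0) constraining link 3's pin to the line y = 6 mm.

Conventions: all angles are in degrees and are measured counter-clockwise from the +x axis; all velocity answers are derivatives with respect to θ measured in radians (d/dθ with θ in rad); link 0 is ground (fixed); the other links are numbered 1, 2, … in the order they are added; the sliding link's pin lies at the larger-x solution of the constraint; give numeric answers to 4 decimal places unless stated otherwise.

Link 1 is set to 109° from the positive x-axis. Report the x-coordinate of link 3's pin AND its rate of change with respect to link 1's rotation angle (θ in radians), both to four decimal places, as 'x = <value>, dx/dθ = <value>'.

geometry: r = 18 mm, L = 169 mm, e = 6 mm
crank pin P = (r cos θ, r sin θ) = (-5.860227, 17.019334)
h = r sin θ − e = 17.019334 − 6 = 11.019334
x = r cos θ + √(L² − h²) = -5.860227 + 168.640370 = 162.780143
dx/dθ = −r sin θ − h·r cos θ/√(L² − h²) (θ in radians; h = 11.019334) = -16.636414

x = 162.7801, dx/dθ = -16.6364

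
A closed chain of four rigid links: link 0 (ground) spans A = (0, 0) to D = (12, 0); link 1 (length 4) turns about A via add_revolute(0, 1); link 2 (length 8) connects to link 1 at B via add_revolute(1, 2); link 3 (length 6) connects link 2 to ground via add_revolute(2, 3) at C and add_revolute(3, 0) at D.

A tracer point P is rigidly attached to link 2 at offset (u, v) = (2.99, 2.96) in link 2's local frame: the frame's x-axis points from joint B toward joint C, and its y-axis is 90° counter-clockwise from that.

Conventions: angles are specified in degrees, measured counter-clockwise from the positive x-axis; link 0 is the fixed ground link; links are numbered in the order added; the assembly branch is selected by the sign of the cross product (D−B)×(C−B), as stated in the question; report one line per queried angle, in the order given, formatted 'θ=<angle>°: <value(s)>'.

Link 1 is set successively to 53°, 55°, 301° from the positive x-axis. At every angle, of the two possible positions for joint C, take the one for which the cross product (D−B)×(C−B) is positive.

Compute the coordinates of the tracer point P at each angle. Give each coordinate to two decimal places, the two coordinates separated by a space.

A=(0,0), D=(12.00,0)
θ=53°: B = A + 4.00·(cos53°, sin53°) = (2.4073, 3.1945)
θ=53°: |BD| = 10.1107
θ=53°: circle(B,8.00) ∩ circle(D,6.00): a=6.4400, h=4.7462
θ=53°:   candidates: C₊=(10.0170,5.6628) cross=47.987; C₋=(7.0178,-3.3433) cross=-47.987
θ=53°:   branch + wants cross > 0 → take C=(10.0170,5.6628) (cross=47.987)
θ=53°: ex = (C−B)/|BC| = (0.9512,0.3085); ey = (-0.3085,0.9512)
θ=53°: P = B + 2.99·ex + 2.96·ey = (4.3381,6.9327)
θ=55°: B = A + 4.00·(cos55°, sin55°) = (2.2943, 3.2766)
θ=55°: |BD| = 10.2439
θ=55°: circle(B,8.00) ∩ circle(D,6.00): a=6.4886, h=4.6795
θ=55°:   candidates: C₊=(9.9388,5.6349) cross=47.936; C₋=(6.9452,-3.2325) cross=-47.936
θ=55°:   branch + wants cross > 0 → take C=(9.9388,5.6349) (cross=47.936)
θ=55°: ex = (C−B)/|BC| = (0.9556,0.2948); ey = (-0.2948,0.9556)
θ=55°: P = B + 2.99·ex + 2.96·ey = (4.2789,6.9865)
θ=301°: B = A + 4.00·(cos301°, sin301°) = (2.0602, -3.4287)
θ=301°: |BD| = 10.5146
θ=301°: circle(B,8.00) ∩ circle(D,6.00): a=6.5888, h=4.5374
θ=301°:   candidates: C₊=(6.8092,3.0092) cross=47.709; C₋=(9.7684,-5.5695) cross=-47.709
θ=301°:   branch + wants cross > 0 → take C=(6.8092,3.0092) (cross=47.709)
θ=301°: ex = (C−B)/|BC| = (0.5936,0.8047); ey = (-0.8047,0.5936)
θ=301°: P = B + 2.99·ex + 2.96·ey = (1.4531,0.7346)

θ=53°: 4.34 6.93
θ=55°: 4.28 6.99
θ=301°: 1.45 0.73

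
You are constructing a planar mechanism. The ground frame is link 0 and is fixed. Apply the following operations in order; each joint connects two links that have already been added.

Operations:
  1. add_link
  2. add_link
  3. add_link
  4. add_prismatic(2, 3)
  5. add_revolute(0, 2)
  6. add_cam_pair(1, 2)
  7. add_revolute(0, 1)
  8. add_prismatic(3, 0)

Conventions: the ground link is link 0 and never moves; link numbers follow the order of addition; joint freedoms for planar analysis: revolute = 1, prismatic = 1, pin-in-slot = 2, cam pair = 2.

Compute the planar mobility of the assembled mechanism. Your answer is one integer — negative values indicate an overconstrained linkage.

L=1 J1=0 J2=0
add link → L=2 J1=0 J2=0
add link → L=3 J1=0 J2=0
add link → L=4 J1=0 J2=0
P@2,3 dof=1 J1 → L=4 J1=1 J2=0
R@0,2 dof=1 J1 → L=4 J1=2 J2=0
C@1,2 dof=2 J2 → L=4 J1=2 J2=1
R@0,1 dof=1 J1 → L=4 J1=3 J2=1
P@3,0 dof=1 J1 → L=4 J1=4 J2=1
M=3(L−1)−2J1−J2=3·3−2·4−1=0

M = 0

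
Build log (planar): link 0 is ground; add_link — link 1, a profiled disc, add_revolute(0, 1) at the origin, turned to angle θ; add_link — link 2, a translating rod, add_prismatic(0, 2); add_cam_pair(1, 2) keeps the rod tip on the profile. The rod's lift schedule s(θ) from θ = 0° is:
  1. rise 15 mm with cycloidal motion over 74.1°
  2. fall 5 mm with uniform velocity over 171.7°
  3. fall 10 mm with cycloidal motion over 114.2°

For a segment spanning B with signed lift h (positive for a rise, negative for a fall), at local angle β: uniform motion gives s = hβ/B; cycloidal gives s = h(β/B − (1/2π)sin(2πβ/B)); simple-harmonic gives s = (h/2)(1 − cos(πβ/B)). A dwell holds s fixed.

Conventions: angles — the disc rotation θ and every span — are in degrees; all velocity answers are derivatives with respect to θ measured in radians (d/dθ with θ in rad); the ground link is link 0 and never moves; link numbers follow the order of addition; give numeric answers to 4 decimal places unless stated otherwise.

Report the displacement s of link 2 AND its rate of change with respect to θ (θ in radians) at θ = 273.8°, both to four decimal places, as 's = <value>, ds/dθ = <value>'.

seg 1 [0°–74.1°] cycloidal, h=15: full span → s += 15 → s = 15.0000
seg 2 [74.1°–245.8°] uniform, h=-5: full span → s += -5 → s = 10.0000
seg 3 [245.8°–360°] cycloidal, h=-10: θ=273.8° here. β=28, B=114.2. -10·(0.2452 − sin(2π·0.2452)/(2π)) = -0.8610 → s = 9.1390
velocity in seg [245.8°–360°] (cycloidal), θ in radians: β = 28° = 0.4887 rad, B = 114.2° = 1.9932 rad; ds/dθ = (h/B)(1 − cos(2πβ/B)) = ((-10)/1.9932)(1 − cos(2π·0.2452)) = -4.865345 mm/rad

s = 9.1390, ds/dθ = -4.8653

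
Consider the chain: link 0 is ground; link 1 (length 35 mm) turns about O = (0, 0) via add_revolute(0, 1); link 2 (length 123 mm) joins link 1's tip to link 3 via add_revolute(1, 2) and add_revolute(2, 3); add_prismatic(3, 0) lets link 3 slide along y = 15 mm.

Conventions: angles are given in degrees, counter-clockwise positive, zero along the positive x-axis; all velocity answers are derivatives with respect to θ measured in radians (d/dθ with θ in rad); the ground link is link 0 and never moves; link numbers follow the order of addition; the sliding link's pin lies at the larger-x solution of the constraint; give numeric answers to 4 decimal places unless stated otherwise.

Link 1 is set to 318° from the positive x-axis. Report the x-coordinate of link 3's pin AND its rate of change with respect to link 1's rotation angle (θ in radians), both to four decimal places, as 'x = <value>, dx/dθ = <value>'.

geometry: r = 35 mm, L = 123 mm, e = 15 mm
crank pin P = (r cos θ, r sin θ) = (26.010069, -23.419571)
h = r sin θ − e = -23.419571 − 15 = -38.419571
x = r cos θ + √(L² − h²) = 26.010069 + 116.845781 = 142.855850
dx/dθ = −r sin θ − h·r cos θ/√(L² − h²) (θ in radians; h = -38.419571) = 31.971833

x = 142.8558, dx/dθ = 31.9718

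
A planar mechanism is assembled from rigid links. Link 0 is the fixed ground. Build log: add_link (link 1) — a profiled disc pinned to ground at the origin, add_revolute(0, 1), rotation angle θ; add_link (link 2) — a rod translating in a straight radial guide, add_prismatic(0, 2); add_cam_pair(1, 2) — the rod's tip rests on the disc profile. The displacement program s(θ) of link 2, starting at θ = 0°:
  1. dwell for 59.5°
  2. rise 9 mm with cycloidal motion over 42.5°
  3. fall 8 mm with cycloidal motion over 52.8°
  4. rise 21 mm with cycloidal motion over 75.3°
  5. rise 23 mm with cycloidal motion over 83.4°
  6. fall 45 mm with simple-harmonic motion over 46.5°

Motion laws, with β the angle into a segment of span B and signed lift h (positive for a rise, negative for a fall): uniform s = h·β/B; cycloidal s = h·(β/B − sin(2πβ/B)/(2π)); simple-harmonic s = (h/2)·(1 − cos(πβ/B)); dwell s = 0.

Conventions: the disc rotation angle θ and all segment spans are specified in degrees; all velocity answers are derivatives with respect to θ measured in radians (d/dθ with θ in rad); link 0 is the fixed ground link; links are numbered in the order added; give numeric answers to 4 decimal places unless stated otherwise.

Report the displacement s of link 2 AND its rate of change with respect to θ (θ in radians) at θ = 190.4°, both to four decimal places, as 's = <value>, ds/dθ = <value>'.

seg 1 [0°–59.5°] dwell: s stays 0.0000
seg 2 [59.5°–102°] cycloidal, h=9: full span → s += 9 → s = 9.0000
seg 3 [102°–154.8°] cycloidal, h=-8: full span → s += -8 → s = 1.0000
seg 4 [154.8°–230.1°] cycloidal, h=21: θ=190.4° here. β=35.6, B=75.3. 21·(0.4728 − sin(2π·0.4728)/(2π)) = 9.3594 → s = 10.3594
velocity in seg [154.8°–230.1°] (cycloidal), θ in radians: β = 35.6° = 0.6213 rad, B = 75.3° = 1.3142 rad; ds/dθ = (h/B)(1 − cos(2πβ/B)) = (21/1.3142)(1 − cos(2π·0.4728)) = 31.724602 mm/rad

s = 10.3594, ds/dθ = 31.7246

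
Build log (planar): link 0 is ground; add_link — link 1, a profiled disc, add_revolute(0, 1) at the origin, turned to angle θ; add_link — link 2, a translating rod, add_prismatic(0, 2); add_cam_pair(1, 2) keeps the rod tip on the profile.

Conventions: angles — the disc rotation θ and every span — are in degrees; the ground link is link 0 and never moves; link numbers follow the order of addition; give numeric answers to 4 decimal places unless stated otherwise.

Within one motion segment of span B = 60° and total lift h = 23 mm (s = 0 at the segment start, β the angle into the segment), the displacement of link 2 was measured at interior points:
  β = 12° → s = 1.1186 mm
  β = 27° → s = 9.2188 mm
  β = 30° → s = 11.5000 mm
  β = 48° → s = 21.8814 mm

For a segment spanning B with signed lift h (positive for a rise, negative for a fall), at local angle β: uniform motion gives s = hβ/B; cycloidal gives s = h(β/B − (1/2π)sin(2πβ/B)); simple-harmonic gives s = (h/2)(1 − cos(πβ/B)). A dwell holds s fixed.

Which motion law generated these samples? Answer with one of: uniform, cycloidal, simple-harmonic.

candidates at β/B = r: uniform s = h·r (linear in β); cycloidal s = h·(r − sin(2πr)/(2π)); simple-harmonic s = (h/2)(1 − cos(πr))
β=12°: printed 1.1186 | uniform 4.6000, cycloidal 1.1186, simple-harmonic 2.1963
β=27°: printed 9.2188 | uniform 10.3500, cycloidal 9.2188, simple-harmonic 9.7010
β=30°: printed 11.5000 | uniform 11.5000, cycloidal 11.5000, simple-harmonic 11.5000
β=48°: printed 21.8814 | uniform 18.4000, cycloidal 21.8814, simple-harmonic 20.8037
only one law matches every sample → cycloidal

cycloidal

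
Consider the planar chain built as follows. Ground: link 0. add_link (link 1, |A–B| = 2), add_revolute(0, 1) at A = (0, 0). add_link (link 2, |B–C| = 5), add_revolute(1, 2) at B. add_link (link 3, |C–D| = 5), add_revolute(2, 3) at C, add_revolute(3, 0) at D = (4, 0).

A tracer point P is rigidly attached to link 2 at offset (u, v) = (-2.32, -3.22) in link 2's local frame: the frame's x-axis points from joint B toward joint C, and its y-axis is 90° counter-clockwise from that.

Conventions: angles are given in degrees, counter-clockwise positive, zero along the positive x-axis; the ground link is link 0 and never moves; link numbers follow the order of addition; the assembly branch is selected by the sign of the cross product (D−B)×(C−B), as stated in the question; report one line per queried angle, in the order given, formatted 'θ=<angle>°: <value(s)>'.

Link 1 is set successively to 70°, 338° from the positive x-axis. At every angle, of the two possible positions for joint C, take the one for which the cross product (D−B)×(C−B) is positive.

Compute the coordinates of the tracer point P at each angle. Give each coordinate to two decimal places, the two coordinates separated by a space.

A=(0,0), D=(4.00,0)
θ=70°: B = A + 2.00·(cos70°, sin70°) = (0.6840, 1.8794)
θ=70°: |BD| = 3.8115
θ=70°: circle(B,5.00) ∩ circle(D,5.00): a=1.9058, h=4.6226
θ=70°:   candidates: C₊=(4.6213,4.9612) cross=17.619; C₋=(0.0627,-3.0819) cross=-17.619
θ=70°:   branch + wants cross > 0 → take C=(4.6213,4.9612) (cross=17.619)
θ=70°: ex = (C−B)/|BC| = (0.7875,0.6164); ey = (-0.6164,0.7875)
θ=70°: P = B + -2.32·ex + -3.22·ey = (0.8419,-2.0862)
θ=338°: B = A + 2.00·(cos338°, sin338°) = (1.8544, -0.7492)
θ=338°: |BD| = 2.2727
θ=338°: circle(B,5.00) ∩ circle(D,5.00): a=1.1363, h=4.8692
θ=338°:   candidates: C₊=(1.3220,4.2224) cross=11.066; C₋=(4.5324,-4.9716) cross=-11.066
θ=338°:   branch + wants cross > 0 → take C=(1.3220,4.2224) (cross=11.066)
θ=338°: ex = (C−B)/|BC| = (-0.1065,0.9943); ey = (-0.9943,-0.1065)
θ=338°: P = B + -2.32·ex + -3.22·ey = (5.3031,-2.7132)

θ=70°: 0.84 -2.09
θ=338°: 5.30 -2.71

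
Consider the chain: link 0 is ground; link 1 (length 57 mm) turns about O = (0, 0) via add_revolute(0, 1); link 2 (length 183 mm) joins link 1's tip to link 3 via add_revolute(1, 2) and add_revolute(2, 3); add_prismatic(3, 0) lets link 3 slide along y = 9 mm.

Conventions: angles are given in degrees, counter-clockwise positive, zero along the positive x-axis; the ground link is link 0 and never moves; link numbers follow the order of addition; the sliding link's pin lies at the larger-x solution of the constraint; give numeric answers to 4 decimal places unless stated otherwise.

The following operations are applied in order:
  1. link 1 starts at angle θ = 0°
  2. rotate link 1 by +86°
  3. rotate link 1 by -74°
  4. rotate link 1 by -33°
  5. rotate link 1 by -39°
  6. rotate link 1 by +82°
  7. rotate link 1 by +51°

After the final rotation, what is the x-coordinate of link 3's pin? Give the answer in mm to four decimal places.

geometry: r = 57 mm, L = 183 mm, e = 9 mm; θ starts at 0°
rotate link 1 by +86°: θ ← 0° +86° = 86°
rotate link 1 by -74°: θ ← 86° -74° = 12°
rotate link 1 by -33°: θ ← 12° -33° = -21°
rotate link 1 by -39°: θ ← -21° -39° = -60°
rotate link 1 by +82°: θ ← -60° +82° = 22°
rotate link 1 by +51°: θ ← 22° +51° = 73°
crank pin P = (r cos θ, r sin θ) = (16.665187, 54.509371)
h = r sin θ − e = 54.509371 − 9 = 45.509371
x = r cos θ + √(L² − h²) = 16.665187 + 177.250944 = 193.916131

193.9161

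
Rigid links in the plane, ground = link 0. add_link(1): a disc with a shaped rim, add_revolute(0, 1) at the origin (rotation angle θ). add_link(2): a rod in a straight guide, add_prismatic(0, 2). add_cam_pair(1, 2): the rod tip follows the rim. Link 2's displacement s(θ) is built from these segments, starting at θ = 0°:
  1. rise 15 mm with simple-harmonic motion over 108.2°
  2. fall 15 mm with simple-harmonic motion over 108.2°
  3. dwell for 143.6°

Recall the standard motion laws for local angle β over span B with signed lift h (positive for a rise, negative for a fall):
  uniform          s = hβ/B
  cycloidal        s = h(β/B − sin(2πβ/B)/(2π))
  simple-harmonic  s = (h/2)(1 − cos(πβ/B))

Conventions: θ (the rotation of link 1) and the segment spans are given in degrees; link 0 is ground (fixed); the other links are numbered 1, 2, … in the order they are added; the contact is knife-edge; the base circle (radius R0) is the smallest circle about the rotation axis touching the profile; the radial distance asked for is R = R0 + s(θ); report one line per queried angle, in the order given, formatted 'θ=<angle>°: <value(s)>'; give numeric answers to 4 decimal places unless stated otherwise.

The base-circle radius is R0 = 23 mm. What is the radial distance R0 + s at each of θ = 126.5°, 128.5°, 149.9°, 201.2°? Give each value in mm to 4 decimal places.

segment 1 (0° to 108.2°, simple-harmonic, h = 15) is passed completely: s = 0.0000 + (15) = 15.0000
θ = 126.5° falls in segment 2 (108.2° to 216.4°, simple-harmonic, h = -15): β = 126.5 − 108.2 = 18.3°, B = 108.2°; Δs = -15/2·(1 − cos(π·0.1691)) = -1.0340; s = 15.0000 − 1.0340 = 13.9660
θ = 128.5° falls in segment 2 (108.2° to 216.4°, simple-harmonic, h = -15): β = 128.5 − 108.2 = 20.3°, B = 108.2°; Δs = -15/2·(1 − cos(π·0.1876)) = -1.2655; s = 15.0000 − 1.2655 = 13.7345
θ = 149.9° falls in segment 2 (108.2° to 216.4°, simple-harmonic, h = -15): β = 149.9 − 108.2 = 41.7°, B = 108.2°; Δs = -15/2·(1 − cos(π·0.3854)) = -4.8577; s = 15.0000 − 4.8577 = 10.1423
θ = 201.2° falls in segment 2 (108.2° to 216.4°, simple-harmonic, h = -15): β = 201.2 − 108.2 = 93°, B = 108.2°; Δs = -15/2·(1 − cos(π·0.8595)) = -14.2814; s = 15.0000 − 14.2814 = 0.7186
θ=126.5°: R = R0 + s = 23 + 13.9660 = 36.9660
θ=128.5°: R = R0 + s = 23 + 13.7345 = 36.7345
θ=149.9°: R = R0 + s = 23 + 10.1423 = 33.1423
θ=201.2°: R = R0 + s = 23 + 0.7186 = 23.7186

θ=126.5°: 36.9660
θ=128.5°: 36.7345
θ=149.9°: 33.1423
θ=201.2°: 23.7186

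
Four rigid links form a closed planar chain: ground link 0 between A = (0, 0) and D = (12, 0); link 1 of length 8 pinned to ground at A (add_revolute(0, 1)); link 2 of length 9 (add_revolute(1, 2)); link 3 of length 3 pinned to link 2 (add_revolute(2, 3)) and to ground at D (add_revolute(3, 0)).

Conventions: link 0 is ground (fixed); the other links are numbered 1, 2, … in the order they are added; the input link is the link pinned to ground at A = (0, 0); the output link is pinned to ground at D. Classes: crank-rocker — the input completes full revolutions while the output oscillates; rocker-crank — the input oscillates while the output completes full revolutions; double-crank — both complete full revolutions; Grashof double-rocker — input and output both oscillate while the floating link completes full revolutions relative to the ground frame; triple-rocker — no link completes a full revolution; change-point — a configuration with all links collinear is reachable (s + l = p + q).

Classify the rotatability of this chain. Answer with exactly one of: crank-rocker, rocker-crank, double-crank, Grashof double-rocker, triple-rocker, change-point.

lengths: ground=12, input=8, coupler=9, output=3
sorted: s=3 (shortest), l=12 (longest), p+q=17
s + l = 15 vs p + q = 17
s + l < p + q (Grashof) with shortest = output link → rocker-crank

rocker-crank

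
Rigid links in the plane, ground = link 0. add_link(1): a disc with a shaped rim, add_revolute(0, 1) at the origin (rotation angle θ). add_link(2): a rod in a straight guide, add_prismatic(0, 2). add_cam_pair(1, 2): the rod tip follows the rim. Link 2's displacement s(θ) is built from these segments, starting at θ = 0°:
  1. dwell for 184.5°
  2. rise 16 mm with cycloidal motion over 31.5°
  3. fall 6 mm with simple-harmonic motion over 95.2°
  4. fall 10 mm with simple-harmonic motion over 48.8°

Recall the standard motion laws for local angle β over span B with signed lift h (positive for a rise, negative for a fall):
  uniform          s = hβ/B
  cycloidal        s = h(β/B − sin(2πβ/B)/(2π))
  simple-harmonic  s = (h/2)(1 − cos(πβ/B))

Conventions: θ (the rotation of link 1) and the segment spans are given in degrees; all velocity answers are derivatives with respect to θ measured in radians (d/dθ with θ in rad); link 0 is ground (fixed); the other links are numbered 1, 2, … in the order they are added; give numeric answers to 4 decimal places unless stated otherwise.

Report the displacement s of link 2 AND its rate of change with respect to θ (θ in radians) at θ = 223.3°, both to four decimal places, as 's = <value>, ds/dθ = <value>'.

segment 1 (0° to 184.5°, dwell): s unchanged at 0.0000
segment 2 (184.5° to 216°, cycloidal, h = 16) is passed completely: s = 0.0000 + (16) = 16.0000
θ = 223.3° falls in segment 3 (216° to 311.2°, simple-harmonic, h = -6): β = 223.3 − 216 = 7.3°, B = 95.2°; Δs = -6/2·(1 − cos(π·0.0767)) = -0.0866; s = 16.0000 − 0.0866 = 15.9134
velocity in seg [216°–311.2°] (simple-harmonic), θ in radians: β = 7.3° = 0.1274 rad, B = 95.2° = 1.6616 rad; ds/dθ = (πh/(2B)) sin(πβ/B) = (π·(-6)/(2·1.6616)) sin(π·0.0767) = -1.353268 mm/rad

s = 15.9134, ds/dθ = -1.3533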